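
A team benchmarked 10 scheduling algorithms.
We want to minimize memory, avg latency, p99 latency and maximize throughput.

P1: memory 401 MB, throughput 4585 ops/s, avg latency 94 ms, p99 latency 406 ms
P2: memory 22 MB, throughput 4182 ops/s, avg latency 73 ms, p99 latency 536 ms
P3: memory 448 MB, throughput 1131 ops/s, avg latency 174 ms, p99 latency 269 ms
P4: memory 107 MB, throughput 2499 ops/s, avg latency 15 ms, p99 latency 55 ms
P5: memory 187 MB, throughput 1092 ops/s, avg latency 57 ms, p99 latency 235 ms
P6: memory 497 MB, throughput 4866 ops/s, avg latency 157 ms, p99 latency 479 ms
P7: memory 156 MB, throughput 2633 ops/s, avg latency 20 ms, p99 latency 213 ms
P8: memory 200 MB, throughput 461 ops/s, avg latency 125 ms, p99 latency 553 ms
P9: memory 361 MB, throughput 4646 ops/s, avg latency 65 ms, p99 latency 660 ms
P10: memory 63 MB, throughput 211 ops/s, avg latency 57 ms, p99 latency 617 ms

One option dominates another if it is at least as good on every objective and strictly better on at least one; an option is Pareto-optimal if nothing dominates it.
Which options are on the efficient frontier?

P1: not dominated.
P2: not dominated (best memory).
P3: dominated by P4 (memory 107≤448, throughput 2499≥1131, avg latency 15≤174, p99 latency 55≤269).
P4: not dominated (best avg latency).
P5: dominated by P4 (memory 107≤187, throughput 2499≥1092, avg latency 15≤57, p99 latency 55≤235).
P6: not dominated (best throughput).
P7: not dominated.
P8: dominated by P2 (memory 22≤200, throughput 4182≥461, avg latency 73≤125, p99 latency 536≤553).
P9: not dominated.
P10: not dominated.

P1, P2, P4, P6, P7, P9, P10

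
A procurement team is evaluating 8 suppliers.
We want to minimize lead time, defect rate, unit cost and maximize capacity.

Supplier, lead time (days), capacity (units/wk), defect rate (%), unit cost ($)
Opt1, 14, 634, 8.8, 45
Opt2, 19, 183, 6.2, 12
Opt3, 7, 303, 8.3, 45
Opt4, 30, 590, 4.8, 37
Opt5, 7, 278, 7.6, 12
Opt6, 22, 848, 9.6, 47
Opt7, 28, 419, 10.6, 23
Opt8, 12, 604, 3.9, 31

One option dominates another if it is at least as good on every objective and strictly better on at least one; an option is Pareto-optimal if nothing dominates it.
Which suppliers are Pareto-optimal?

Opt1, Opt2, Opt3, Opt5, Opt6, Opt7, Opt8

Opt1: not dominated.
Opt2: not dominated.
Opt3: not dominated.
Opt4: dominated by Opt8 (lead time 12≤30, capacity 604≥590, defect rate 3.9≤4.8, unit cost 31≤37).
Opt5: not dominated.
Opt6: not dominated (best capacity).
Opt7: not dominated.
Opt8: not dominated (best defect rate).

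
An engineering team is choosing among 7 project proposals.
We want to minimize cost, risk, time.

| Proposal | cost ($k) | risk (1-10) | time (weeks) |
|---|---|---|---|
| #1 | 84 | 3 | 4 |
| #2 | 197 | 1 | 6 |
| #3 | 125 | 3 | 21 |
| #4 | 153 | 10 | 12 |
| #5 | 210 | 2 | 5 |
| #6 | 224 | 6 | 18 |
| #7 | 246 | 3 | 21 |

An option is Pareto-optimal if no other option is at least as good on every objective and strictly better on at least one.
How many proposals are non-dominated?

3

#1: not dominated (best cost).
#2: not dominated (best risk).
#3: dominated by #1 (cost 84≤125, risk 3≤3, time 4≤21).
#4: dominated by #1 (cost 84≤153, risk 3≤10, time 4≤12).
#5: not dominated.
#6: dominated by #1 (cost 84≤224, risk 3≤6, time 4≤18).
#7: dominated by #1 (cost 84≤246, risk 3≤3, time 4≤21).
Pareto-optimal: #1, #2, #5 → 3.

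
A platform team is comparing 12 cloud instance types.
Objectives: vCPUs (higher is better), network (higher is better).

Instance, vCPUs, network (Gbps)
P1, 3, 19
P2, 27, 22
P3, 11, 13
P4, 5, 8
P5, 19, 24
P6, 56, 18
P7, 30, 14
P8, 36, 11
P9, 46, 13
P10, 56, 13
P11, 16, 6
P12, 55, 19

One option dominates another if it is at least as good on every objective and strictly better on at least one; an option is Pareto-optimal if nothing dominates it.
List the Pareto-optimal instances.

P1: dominated by P2 (vCPUs 27≥3, network 22≥19).
P2: not dominated.
P3: dominated by P2 (vCPUs 27≥11, network 22≥13).
P4: dominated by P2 (vCPUs 27≥5, network 22≥8).
P5: not dominated (best network).
P6: not dominated.
P7: dominated by P6 (vCPUs 56≥30, network 18≥14).
P8: dominated by P6 (vCPUs 56≥36, network 18≥11).
P9: dominated by P6 (vCPUs 56≥46, network 18≥13).
P10: dominated by P6 (vCPUs 56≥56, network 18≥13).
P11: dominated by P2 (vCPUs 27≥16, network 22≥6).
P12: not dominated.

P2, P5, P6, P12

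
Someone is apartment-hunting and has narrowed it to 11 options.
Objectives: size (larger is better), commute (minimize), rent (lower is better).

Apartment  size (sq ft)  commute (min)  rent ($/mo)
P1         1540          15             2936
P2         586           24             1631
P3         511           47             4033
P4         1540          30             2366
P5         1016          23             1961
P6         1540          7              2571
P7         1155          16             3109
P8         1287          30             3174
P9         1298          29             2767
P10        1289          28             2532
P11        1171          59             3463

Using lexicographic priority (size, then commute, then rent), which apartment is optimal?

First maximize size: best is 1540, kept {P1, P4, P6}.
Then minimize commute: best is 7, kept {P6}.

P6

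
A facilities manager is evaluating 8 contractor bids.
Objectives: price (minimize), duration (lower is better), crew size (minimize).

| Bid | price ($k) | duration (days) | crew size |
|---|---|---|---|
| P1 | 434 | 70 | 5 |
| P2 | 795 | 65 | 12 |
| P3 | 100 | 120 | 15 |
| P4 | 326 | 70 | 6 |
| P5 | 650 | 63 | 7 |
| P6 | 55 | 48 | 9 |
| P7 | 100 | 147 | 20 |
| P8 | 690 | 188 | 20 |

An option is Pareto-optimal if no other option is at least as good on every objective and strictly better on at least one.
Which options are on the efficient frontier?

P1, P4, P5, P6

P1: not dominated (best crew size).
P2: dominated by P5 (price 650≤795, duration 63≤65, crew size 7≤12).
P3: dominated by P6 (price 55≤100, duration 48≤120, crew size 9≤15).
P4: not dominated.
P5: not dominated.
P6: not dominated (best price).
P7: dominated by P3 (price 100≤100, duration 120≤147, crew size 15≤20).
P8: dominated by P1 (price 434≤690, duration 70≤188, crew size 5≤20).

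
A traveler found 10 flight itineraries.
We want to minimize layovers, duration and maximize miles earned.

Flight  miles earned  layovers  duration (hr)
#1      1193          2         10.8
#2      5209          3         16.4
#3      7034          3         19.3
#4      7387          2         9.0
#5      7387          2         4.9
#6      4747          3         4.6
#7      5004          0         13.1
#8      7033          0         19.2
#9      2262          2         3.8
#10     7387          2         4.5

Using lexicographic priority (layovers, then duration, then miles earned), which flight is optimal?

#7

First minimize layovers: best is 0, kept {#7, #8}.
Then minimize duration: best is 13.1, kept {#7}.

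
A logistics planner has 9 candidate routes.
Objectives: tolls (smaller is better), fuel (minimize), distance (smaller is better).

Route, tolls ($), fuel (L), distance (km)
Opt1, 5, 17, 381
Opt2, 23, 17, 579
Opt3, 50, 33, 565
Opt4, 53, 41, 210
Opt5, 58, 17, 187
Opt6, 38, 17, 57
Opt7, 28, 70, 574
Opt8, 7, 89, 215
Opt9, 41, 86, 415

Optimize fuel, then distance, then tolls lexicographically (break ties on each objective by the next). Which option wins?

Opt6

First minimize fuel: best is 17, kept {Opt1, Opt2, Opt5, Opt6}.
Then minimize distance: best is 57, kept {Opt6}.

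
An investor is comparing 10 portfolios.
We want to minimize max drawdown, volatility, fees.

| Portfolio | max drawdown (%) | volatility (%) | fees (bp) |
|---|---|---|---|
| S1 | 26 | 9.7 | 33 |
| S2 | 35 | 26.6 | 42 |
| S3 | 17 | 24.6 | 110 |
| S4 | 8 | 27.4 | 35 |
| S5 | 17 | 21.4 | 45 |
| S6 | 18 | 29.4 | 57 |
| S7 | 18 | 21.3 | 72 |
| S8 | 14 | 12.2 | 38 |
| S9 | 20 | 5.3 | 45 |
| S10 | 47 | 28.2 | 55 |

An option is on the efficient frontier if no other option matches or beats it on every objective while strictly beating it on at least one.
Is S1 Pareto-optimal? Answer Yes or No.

Yes

S2: worse on max drawdown (35 vs 26).
S3: worse on volatility (24.6 vs 9.7).
S4: worse on volatility (27.4 vs 9.7).
S5: worse on volatility (21.4 vs 9.7).
S6: worse on volatility (29.4 vs 9.7).
S7: worse on volatility (21.3 vs 9.7).
S8: worse on volatility (12.2 vs 9.7).
S9: worse on fees (45 vs 33).
S10: worse on max drawdown (47 vs 26).
No option is at least as good as S1 on every objective and strictly better on one.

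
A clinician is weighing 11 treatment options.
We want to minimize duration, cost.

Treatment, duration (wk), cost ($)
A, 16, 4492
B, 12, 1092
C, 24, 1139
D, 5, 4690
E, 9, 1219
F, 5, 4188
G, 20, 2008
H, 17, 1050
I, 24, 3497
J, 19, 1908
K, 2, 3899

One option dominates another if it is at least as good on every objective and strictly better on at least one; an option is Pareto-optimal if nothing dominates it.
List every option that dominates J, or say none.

B, E, H

B: duration 12≤19, cost 1092≤1908 — dominates J.
E: duration 9≤19, cost 1219≤1908 — dominates J.
H: duration 17≤19, cost 1050≤1908 — dominates J.
Others (A, C, D, F, G, I, K) are each worse than J on at least one objective.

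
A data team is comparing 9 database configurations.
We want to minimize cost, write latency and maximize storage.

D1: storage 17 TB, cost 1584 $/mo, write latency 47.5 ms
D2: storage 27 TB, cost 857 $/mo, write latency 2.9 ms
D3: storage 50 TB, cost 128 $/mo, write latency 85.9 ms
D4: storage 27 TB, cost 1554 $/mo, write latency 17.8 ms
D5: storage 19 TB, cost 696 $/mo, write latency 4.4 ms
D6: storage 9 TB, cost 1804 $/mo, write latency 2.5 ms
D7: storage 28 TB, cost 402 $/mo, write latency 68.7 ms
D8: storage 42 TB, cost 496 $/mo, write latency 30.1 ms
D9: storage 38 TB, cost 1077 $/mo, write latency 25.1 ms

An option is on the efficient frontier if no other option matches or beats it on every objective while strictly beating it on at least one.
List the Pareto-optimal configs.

D1: dominated by D2 (storage 27≥17, cost 857≤1584, write latency 2.9≤47.5).
D2: not dominated.
D3: not dominated (best storage).
D4: dominated by D2 (storage 27≥27, cost 857≤1554, write latency 2.9≤17.8).
D5: not dominated.
D6: not dominated (best write latency).
D7: not dominated.
D8: not dominated.
D9: not dominated.

D2, D3, D5, D6, D7, D8, D9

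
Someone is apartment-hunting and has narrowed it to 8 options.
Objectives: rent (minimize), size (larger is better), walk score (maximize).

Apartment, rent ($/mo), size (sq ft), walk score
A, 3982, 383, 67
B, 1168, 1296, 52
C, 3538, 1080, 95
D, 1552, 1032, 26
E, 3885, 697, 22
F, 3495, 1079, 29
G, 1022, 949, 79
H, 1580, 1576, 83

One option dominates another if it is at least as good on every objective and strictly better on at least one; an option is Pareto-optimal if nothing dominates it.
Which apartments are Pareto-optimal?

A: dominated by C (rent 3538≤3982, size 1080≥383, walk score 95≥67).
B: not dominated.
C: not dominated (best walk score).
D: dominated by B (rent 1168≤1552, size 1296≥1032, walk score 52≥26).
E: dominated by B (rent 1168≤3885, size 1296≥697, walk score 52≥22).
F: dominated by B (rent 1168≤3495, size 1296≥1079, walk score 52≥29).
G: not dominated (best rent).
H: not dominated (best size).

B, C, G, H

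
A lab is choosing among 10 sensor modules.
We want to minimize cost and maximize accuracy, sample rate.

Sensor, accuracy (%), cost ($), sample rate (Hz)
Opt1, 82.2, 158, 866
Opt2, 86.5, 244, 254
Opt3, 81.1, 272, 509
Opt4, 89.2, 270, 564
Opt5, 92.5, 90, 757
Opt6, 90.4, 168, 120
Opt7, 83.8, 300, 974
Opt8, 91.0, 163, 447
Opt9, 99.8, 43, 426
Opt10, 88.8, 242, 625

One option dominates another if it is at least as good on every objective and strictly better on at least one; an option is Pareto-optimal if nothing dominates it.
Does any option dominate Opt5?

Opt1: worse on accuracy (82.2 vs 92.5).
Opt2: worse on accuracy (86.5 vs 92.5).
Opt3: worse on accuracy (81.1 vs 92.5).
Opt4: worse on accuracy (89.2 vs 92.5).
Opt6: worse on accuracy (90.4 vs 92.5).
Opt7: worse on accuracy (83.8 vs 92.5).
Opt8: worse on accuracy (91.0 vs 92.5).
Opt9: worse on sample rate (426 vs 757).
Opt10: worse on accuracy (88.8 vs 92.5).
No option is at least as good as Opt5 on every objective and strictly better on one.

No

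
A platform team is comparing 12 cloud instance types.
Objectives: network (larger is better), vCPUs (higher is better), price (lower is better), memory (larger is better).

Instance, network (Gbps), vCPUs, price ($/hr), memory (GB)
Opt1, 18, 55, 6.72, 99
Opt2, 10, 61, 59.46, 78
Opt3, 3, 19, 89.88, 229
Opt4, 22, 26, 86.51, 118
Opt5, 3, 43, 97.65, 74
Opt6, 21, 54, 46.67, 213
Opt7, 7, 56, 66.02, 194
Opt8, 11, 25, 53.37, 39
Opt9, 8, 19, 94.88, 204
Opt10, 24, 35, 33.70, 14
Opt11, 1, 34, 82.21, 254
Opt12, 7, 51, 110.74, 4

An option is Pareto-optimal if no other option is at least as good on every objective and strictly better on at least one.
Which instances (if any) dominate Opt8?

Opt1, Opt6

Opt1: network 18≥11, vCPUs 55≥25, price 6.72≤53.37, memory 99≥39 — dominates Opt8.
Opt6: network 21≥11, vCPUs 54≥25, price 46.67≤53.37, memory 213≥39 — dominates Opt8.
Others (Opt2, Opt3, Opt4, Opt5, Opt7, Opt9, Opt10, Opt11, Opt12) are each worse than Opt8 on at least one objective.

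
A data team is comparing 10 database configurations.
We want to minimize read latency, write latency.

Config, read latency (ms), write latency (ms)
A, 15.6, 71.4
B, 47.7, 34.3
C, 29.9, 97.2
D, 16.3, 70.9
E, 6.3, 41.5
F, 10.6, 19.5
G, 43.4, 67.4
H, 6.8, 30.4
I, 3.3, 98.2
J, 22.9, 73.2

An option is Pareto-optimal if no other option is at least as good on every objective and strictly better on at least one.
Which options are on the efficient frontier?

A: dominated by E (read latency 6.3≤15.6, write latency 41.5≤71.4).
B: dominated by F (read latency 10.6≤47.7, write latency 19.5≤34.3).
C: dominated by A (read latency 15.6≤29.9, write latency 71.4≤97.2).
D: dominated by E (read latency 6.3≤16.3, write latency 41.5≤70.9).
E: not dominated.
F: not dominated (best write latency).
G: dominated by E (read latency 6.3≤43.4, write latency 41.5≤67.4).
H: not dominated.
I: not dominated (best read latency).
J: dominated by A (read latency 15.6≤22.9, write latency 71.4≤73.2).

E, F, H, I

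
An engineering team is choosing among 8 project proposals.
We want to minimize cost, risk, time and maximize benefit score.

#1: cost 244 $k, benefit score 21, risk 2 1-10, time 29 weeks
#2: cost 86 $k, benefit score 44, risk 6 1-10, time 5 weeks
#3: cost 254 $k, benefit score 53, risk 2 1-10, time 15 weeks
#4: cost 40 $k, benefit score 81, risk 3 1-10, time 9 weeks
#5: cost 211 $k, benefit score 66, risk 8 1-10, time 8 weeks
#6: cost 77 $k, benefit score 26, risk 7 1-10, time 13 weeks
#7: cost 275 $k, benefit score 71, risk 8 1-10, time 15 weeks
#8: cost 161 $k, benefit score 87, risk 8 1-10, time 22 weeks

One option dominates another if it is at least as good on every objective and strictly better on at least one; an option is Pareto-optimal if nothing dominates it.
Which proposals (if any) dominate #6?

#4: cost 40≤77, benefit score 81≥26, risk 3≤7, time 9≤13 — dominates #6.
Others (#1, #2, #3, #5, #7, #8) are each worse than #6 on at least one objective.

#4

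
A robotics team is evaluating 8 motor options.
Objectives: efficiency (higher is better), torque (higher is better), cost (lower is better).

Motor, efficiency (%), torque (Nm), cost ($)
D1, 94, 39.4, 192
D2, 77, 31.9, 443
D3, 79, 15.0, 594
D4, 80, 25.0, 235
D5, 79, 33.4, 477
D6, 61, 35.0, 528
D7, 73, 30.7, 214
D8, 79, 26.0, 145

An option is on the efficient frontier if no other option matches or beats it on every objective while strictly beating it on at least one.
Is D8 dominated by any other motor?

No

D1: worse on cost (192 vs 145).
D2: worse on efficiency (77 vs 79).
D3: worse on torque (15.0 vs 26.0).
D4: worse on torque (25.0 vs 26.0).
D5: worse on cost (477 vs 145).
D6: worse on efficiency (61 vs 79).
D7: worse on efficiency (73 vs 79).
No option is at least as good as D8 on every objective and strictly better on one.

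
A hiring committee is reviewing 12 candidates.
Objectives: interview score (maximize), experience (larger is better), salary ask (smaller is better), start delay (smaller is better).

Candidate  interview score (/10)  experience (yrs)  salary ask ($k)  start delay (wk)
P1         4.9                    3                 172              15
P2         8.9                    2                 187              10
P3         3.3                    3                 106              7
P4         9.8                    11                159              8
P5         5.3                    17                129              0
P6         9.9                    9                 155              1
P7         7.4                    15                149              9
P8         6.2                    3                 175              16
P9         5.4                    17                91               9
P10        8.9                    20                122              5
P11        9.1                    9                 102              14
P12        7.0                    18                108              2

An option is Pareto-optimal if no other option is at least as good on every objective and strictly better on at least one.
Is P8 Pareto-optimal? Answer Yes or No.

No

P4 vs P8: interview score 9.8≥6.2, experience 11≥3, salary ask 159≤175, start delay 8≤16 — P4 is at least as good on every objective and strictly better on at least one, so P4 dominates P8.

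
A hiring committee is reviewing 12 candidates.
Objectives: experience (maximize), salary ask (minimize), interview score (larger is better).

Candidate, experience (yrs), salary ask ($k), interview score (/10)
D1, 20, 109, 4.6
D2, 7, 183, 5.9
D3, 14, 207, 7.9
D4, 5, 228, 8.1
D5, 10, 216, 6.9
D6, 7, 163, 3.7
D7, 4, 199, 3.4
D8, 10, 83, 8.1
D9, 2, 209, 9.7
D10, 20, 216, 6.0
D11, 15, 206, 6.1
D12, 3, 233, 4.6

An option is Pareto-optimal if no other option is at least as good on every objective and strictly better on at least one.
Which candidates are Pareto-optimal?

D1, D3, D8, D9, D10, D11

D1: not dominated.
D2: dominated by D8 (experience 10≥7, salary ask 83≤183, interview score 8.1≥5.9).
D3: not dominated.
D4: dominated by D8 (experience 10≥5, salary ask 83≤228, interview score 8.1≥8.1).
D5: dominated by D3 (experience 14≥10, salary ask 207≤216, interview score 7.9≥6.9).
D6: dominated by D1 (experience 20≥7, salary ask 109≤163, interview score 4.6≥3.7).
D7: dominated by D1 (experience 20≥4, salary ask 109≤199, interview score 4.6≥3.4).
D8: not dominated (best salary ask).
D9: not dominated (best interview score).
D10: not dominated.
D11: not dominated.
D12: dominated by D1 (experience 20≥3, salary ask 109≤233, interview score 4.6≥4.6).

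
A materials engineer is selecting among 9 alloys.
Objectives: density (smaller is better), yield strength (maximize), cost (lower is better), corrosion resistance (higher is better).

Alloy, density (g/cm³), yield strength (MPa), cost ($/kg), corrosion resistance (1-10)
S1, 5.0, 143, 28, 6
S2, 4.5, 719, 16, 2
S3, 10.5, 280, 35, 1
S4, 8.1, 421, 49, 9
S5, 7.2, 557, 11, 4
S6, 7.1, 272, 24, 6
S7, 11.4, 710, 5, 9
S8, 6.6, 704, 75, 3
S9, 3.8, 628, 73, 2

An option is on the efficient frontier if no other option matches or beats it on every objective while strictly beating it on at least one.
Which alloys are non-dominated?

S1: not dominated.
S2: not dominated (best yield strength).
S3: dominated by S2 (density 4.5≤10.5, yield strength 719≥280, cost 16≤35, corrosion resistance 2≥1).
S4: not dominated.
S5: not dominated.
S6: not dominated.
S7: not dominated (best cost).
S8: not dominated.
S9: not dominated (best density).

S1, S2, S4, S5, S6, S7, S8, S9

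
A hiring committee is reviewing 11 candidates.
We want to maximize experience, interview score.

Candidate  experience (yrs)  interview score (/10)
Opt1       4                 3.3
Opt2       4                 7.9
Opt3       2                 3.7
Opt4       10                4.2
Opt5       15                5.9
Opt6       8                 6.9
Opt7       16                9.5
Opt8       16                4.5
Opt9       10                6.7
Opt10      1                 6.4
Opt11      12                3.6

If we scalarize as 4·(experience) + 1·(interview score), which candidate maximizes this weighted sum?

Opt7

Opt1: 4·4 + 1·3.3 = 19.3
Opt2: 4·4 + 1·7.9 = 23.9
Opt3: 4·2 + 1·3.7 = 11.7
Opt4: 4·10 + 1·4.2 = 44.2
Opt5: 4·15 + 1·5.9 = 65.9
Opt6: 4·8 + 1·6.9 = 38.9
Opt7: 4·16 + 1·9.5 = 73.5
Opt8: 4·16 + 1·4.5 = 68.5
Opt9: 4·10 + 1·6.7 = 46.7
Opt10: 4·1 + 1·6.4 = 10.4
Opt11: 4·12 + 1·3.6 = 51.6
Highest: Opt7 at 73.5.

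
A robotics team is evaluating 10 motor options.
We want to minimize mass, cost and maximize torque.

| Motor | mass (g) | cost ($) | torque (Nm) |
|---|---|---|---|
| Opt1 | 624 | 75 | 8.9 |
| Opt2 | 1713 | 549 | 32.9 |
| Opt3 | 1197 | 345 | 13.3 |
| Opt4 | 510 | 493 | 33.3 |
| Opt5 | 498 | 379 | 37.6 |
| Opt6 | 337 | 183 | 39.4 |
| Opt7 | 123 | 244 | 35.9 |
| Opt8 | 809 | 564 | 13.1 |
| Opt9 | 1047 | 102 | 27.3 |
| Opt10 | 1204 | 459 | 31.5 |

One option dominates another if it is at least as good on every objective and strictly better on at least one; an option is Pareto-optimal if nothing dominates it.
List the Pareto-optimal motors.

Opt1: not dominated (best cost).
Opt2: dominated by Opt4 (mass 510≤1713, cost 493≤549, torque 33.3≥32.9).
Opt3: dominated by Opt6 (mass 337≤1197, cost 183≤345, torque 39.4≥13.3).
Opt4: dominated by Opt5 (mass 498≤510, cost 379≤493, torque 37.6≥33.3).
Opt5: dominated by Opt6 (mass 337≤498, cost 183≤379, torque 39.4≥37.6).
Opt6: not dominated (best torque).
Opt7: not dominated (best mass).
Opt8: dominated by Opt4 (mass 510≤809, cost 493≤564, torque 33.3≥13.1).
Opt9: not dominated.
Opt10: dominated by Opt5 (mass 498≤1204, cost 379≤459, torque 37.6≥31.5).

Opt1, Opt6, Opt7, Opt9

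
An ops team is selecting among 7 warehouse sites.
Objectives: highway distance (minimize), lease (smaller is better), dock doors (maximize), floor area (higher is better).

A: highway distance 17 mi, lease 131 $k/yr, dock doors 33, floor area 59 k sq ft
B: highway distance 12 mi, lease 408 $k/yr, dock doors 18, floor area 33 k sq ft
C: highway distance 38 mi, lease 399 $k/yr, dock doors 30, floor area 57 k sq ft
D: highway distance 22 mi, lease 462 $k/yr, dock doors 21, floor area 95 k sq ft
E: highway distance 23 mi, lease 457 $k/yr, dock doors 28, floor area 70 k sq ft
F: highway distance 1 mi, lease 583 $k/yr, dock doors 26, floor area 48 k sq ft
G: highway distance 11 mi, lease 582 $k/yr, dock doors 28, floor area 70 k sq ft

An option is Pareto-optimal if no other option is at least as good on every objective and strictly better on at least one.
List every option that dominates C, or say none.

A: highway distance 17≤38, lease 131≤399, dock doors 33≥30, floor area 59≥57 — dominates C.
Others (B, D, E, F, G) are each worse than C on at least one objective.

A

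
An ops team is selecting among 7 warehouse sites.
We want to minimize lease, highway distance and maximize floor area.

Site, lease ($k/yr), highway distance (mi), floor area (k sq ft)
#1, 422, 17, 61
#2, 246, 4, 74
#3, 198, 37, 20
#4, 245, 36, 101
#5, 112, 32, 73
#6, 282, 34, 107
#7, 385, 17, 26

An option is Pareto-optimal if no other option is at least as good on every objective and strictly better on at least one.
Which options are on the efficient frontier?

#1: dominated by #2 (lease 246≤422, highway distance 4≤17, floor area 74≥61).
#2: not dominated (best highway distance).
#3: dominated by #5 (lease 112≤198, highway distance 32≤37, floor area 73≥20).
#4: not dominated.
#5: not dominated (best lease).
#6: not dominated (best floor area).
#7: dominated by #2 (lease 246≤385, highway distance 4≤17, floor area 74≥26).

#2, #4, #5, #6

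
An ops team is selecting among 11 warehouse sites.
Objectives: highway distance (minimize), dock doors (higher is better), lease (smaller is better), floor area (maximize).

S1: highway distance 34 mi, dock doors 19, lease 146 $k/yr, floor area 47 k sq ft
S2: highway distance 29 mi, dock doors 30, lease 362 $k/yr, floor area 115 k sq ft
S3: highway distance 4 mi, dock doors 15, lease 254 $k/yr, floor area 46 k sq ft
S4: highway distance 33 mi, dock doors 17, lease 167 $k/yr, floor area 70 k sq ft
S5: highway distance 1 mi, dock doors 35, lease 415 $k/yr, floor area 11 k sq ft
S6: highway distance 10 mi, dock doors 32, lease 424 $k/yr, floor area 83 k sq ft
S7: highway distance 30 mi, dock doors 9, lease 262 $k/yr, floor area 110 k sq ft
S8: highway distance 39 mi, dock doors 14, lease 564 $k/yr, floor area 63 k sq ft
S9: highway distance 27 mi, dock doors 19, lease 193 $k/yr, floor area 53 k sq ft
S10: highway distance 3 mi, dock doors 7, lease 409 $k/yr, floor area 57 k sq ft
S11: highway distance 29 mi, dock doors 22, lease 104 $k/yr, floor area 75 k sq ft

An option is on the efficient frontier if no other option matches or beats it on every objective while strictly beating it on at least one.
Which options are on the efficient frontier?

S1: dominated by S11 (highway distance 29≤34, dock doors 22≥19, lease 104≤146, floor area 75≥47).
S2: not dominated (best floor area).
S3: not dominated.
S4: dominated by S11 (highway distance 29≤33, dock doors 22≥17, lease 104≤167, floor area 75≥70).
S5: not dominated (best highway distance).
S6: not dominated.
S7: not dominated.
S8: dominated by S2 (highway distance 29≤39, dock doors 30≥14, lease 362≤564, floor area 115≥63).
S9: not dominated.
S10: not dominated.
S11: not dominated (best lease).

S2, S3, S5, S6, S7, S9, S10, S11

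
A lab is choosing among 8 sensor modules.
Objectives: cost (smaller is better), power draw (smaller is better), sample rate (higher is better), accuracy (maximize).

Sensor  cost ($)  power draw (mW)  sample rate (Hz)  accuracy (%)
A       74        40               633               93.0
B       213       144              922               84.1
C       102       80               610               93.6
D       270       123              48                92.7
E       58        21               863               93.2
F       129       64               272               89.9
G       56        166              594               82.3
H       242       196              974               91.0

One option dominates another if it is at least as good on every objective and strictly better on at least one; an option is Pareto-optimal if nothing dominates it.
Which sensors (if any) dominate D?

A, C, E

A: cost 74≤270, power draw 40≤123, sample rate 633≥48, accuracy 93.0≥92.7 — dominates D.
C: cost 102≤270, power draw 80≤123, sample rate 610≥48, accuracy 93.6≥92.7 — dominates D.
E: cost 58≤270, power draw 21≤123, sample rate 863≥48, accuracy 93.2≥92.7 — dominates D.
Others (B, F, G, H) are each worse than D on at least one objective.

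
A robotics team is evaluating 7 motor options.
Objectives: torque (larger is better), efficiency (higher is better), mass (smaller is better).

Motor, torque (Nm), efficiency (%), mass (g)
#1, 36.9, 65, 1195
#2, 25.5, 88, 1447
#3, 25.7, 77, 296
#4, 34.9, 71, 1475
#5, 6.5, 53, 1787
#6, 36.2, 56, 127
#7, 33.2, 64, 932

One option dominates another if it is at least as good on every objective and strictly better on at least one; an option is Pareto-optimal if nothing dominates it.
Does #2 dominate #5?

#2 vs #5: torque 25.5≥6.5, efficiency 88≥53, mass 1447≤1787 — #2 is at least as good on every objective with at least one strict improvement.

Yes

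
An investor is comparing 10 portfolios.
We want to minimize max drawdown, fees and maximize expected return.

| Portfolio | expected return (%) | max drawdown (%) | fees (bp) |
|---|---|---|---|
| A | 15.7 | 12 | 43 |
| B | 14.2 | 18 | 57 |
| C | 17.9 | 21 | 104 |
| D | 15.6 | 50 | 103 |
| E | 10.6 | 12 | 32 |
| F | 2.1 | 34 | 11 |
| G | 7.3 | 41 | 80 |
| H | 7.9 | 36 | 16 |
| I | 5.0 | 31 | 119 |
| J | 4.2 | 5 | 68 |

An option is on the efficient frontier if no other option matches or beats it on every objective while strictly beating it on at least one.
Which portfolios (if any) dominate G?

A, B, E, H

A: expected return 15.7≥7.3, max drawdown 12≤41, fees 43≤80 — dominates G.
B: expected return 14.2≥7.3, max drawdown 18≤41, fees 57≤80 — dominates G.
E: expected return 10.6≥7.3, max drawdown 12≤41, fees 32≤80 — dominates G.
H: expected return 7.9≥7.3, max drawdown 36≤41, fees 16≤80 — dominates G.
Others (C, D, F, I, J) are each worse than G on at least one objective.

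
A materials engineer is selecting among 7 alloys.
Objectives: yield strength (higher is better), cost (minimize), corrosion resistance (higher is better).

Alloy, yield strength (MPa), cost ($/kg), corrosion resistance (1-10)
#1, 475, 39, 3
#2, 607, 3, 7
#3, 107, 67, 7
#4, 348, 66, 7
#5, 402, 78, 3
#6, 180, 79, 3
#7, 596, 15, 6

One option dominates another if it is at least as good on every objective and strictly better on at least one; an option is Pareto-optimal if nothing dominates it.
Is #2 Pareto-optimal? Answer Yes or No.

#1: worse on yield strength (475 vs 607).
#3: worse on yield strength (107 vs 607).
#4: worse on yield strength (348 vs 607).
#5: worse on yield strength (402 vs 607).
#6: worse on yield strength (180 vs 607).
#7: worse on yield strength (596 vs 607).
No option is at least as good as #2 on every objective and strictly better on one.

Yes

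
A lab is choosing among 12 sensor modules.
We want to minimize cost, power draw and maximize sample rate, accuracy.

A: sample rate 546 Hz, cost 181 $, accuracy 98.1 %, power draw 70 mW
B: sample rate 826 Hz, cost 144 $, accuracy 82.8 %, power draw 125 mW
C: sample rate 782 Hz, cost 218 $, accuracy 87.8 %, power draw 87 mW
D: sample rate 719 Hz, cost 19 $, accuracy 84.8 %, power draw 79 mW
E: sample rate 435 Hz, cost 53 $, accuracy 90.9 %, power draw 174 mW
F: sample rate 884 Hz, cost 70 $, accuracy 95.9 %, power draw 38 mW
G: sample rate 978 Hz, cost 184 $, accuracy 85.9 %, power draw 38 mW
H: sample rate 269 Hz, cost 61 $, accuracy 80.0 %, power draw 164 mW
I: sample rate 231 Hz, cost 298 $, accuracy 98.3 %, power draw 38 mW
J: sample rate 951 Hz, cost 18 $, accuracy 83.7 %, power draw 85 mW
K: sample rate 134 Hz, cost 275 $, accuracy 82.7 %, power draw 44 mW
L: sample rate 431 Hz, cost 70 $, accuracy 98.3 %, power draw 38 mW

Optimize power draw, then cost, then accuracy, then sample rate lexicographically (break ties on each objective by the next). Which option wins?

First minimize power draw: best is 38, kept {F, G, I, L}.
Then minimize cost: best is 70, kept {F, L}.
Then maximize accuracy: best is 98.3, kept {L}.

L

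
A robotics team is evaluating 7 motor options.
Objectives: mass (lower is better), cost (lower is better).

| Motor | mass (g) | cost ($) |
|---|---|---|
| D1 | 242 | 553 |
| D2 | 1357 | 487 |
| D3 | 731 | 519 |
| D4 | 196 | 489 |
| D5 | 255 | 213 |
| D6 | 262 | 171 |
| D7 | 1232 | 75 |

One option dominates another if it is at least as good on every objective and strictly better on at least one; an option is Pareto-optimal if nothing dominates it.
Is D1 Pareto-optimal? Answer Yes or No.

No

D4 vs D1: mass 196≤242, cost 489≤553 — D4 is at least as good on every objective and strictly better on at least one, so D4 dominates D1.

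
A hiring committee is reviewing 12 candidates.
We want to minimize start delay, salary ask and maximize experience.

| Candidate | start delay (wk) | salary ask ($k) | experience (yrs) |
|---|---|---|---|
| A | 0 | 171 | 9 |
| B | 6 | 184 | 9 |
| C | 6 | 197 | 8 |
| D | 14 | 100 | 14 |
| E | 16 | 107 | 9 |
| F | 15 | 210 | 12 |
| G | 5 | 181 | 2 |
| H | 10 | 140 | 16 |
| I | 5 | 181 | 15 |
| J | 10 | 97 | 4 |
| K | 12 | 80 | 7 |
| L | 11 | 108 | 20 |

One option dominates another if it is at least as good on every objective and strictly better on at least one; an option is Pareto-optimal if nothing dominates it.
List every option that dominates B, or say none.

A, I

A: start delay 0≤6, salary ask 171≤184, experience 9≥9 — dominates B.
I: start delay 5≤6, salary ask 181≤184, experience 15≥9 — dominates B.
Others (C, D, E, F, G, H, J, K, L) are each worse than B on at least one objective.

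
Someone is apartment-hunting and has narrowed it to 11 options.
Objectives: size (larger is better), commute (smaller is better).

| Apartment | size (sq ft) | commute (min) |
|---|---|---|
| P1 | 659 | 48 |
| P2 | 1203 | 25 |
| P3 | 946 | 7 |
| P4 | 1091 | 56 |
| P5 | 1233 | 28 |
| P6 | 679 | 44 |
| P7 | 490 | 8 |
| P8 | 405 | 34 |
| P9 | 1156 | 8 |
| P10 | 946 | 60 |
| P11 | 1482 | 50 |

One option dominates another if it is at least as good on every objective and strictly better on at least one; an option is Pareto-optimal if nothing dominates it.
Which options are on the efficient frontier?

P1: dominated by P2 (size 1203≥659, commute 25≤48).
P2: not dominated.
P3: not dominated (best commute).
P4: dominated by P2 (size 1203≥1091, commute 25≤56).
P5: not dominated.
P6: dominated by P2 (size 1203≥679, commute 25≤44).
P7: dominated by P3 (size 946≥490, commute 7≤8).
P8: dominated by P2 (size 1203≥405, commute 25≤34).
P9: not dominated.
P10: dominated by P2 (size 1203≥946, commute 25≤60).
P11: not dominated (best size).

P2, P3, P5, P9, P11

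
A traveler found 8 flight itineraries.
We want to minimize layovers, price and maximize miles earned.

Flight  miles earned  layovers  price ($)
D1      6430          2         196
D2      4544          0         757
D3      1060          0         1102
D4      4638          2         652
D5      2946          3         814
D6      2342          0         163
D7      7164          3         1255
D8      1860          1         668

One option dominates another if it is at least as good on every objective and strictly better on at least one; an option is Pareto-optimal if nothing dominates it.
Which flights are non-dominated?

D1: not dominated.
D2: not dominated.
D3: dominated by D2 (miles earned 4544≥1060, layovers 0≤0, price 757≤1102).
D4: dominated by D1 (miles earned 6430≥4638, layovers 2≤2, price 196≤652).
D5: dominated by D1 (miles earned 6430≥2946, layovers 2≤3, price 196≤814).
D6: not dominated (best price).
D7: not dominated (best miles earned).
D8: dominated by D6 (miles earned 2342≥1860, layovers 0≤1, price 163≤668).

D1, D2, D6, D7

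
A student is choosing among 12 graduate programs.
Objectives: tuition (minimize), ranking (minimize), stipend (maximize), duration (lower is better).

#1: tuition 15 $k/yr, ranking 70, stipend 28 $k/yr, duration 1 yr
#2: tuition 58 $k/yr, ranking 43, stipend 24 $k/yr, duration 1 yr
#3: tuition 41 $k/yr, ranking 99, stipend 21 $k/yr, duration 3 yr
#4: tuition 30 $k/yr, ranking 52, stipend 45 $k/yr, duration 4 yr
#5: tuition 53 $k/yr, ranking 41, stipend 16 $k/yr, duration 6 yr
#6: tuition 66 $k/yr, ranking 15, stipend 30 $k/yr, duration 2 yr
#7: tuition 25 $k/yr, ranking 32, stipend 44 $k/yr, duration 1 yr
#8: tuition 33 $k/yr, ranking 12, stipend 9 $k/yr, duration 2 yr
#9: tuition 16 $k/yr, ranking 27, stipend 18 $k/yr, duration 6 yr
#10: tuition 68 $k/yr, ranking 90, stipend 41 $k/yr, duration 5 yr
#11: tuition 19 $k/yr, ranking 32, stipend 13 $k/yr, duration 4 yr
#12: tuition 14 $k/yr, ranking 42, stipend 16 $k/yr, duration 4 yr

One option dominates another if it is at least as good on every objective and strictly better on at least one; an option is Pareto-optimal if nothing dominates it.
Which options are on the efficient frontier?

#1: not dominated.
#2: dominated by #7 (tuition 25≤58, ranking 32≤43, stipend 44≥24, duration 1≤1).
#3: dominated by #1 (tuition 15≤41, ranking 70≤99, stipend 28≥21, duration 1≤3).
#4: not dominated (best stipend).
#5: dominated by #7 (tuition 25≤53, ranking 32≤41, stipend 44≥16, duration 1≤6).
#6: not dominated.
#7: not dominated.
#8: not dominated (best ranking).
#9: not dominated.
#10: dominated by #4 (tuition 30≤68, ranking 52≤90, stipend 45≥41, duration 4≤5).
#11: not dominated.
#12: not dominated (best tuition).

#1, #4, #6, #7, #8, #9, #11, #12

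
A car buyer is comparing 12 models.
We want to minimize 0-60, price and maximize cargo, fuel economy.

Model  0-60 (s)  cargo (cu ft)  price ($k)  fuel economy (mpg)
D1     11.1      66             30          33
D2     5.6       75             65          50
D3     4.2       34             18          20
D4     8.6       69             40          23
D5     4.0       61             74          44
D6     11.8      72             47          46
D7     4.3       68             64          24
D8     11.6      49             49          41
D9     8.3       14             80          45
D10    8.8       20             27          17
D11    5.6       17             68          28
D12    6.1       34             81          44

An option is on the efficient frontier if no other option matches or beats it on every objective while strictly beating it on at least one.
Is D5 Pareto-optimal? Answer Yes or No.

D1: worse on 0-60 (11.1 vs 4.0).
D2: worse on 0-60 (5.6 vs 4.0).
D3: worse on 0-60 (4.2 vs 4.0).
D4: worse on 0-60 (8.6 vs 4.0).
D6: worse on 0-60 (11.8 vs 4.0).
D7: worse on 0-60 (4.3 vs 4.0).
D8: worse on 0-60 (11.6 vs 4.0).
D9: worse on 0-60 (8.3 vs 4.0).
D10: worse on 0-60 (8.8 vs 4.0).
D11: worse on 0-60 (5.6 vs 4.0).
D12: worse on 0-60 (6.1 vs 4.0).
No option is at least as good as D5 on every objective and strictly better on one.

Yes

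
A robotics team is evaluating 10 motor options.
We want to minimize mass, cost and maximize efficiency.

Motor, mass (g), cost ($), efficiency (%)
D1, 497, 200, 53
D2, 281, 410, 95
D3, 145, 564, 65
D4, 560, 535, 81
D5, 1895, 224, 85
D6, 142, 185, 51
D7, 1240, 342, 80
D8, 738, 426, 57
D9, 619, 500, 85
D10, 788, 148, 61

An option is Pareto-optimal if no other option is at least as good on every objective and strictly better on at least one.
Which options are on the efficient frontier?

D1: not dominated.
D2: not dominated (best efficiency).
D3: not dominated.
D4: dominated by D2 (mass 281≤560, cost 410≤535, efficiency 95≥81).
D5: not dominated.
D6: not dominated (best mass).
D7: not dominated.
D8: dominated by D2 (mass 281≤738, cost 410≤426, efficiency 95≥57).
D9: dominated by D2 (mass 281≤619, cost 410≤500, efficiency 95≥85).
D10: not dominated (best cost).

D1, D2, D3, D5, D6, D7, D10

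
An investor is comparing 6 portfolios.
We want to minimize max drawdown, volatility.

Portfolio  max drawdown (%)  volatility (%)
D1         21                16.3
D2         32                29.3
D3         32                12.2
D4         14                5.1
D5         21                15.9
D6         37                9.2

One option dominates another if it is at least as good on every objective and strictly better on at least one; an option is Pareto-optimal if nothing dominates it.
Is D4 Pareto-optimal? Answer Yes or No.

Yes

D1: worse on max drawdown (21 vs 14).
D2: worse on max drawdown (32 vs 14).
D3: worse on max drawdown (32 vs 14).
D5: worse on max drawdown (21 vs 14).
D6: worse on max drawdown (37 vs 14).
No option is at least as good as D4 on every objective and strictly better on one.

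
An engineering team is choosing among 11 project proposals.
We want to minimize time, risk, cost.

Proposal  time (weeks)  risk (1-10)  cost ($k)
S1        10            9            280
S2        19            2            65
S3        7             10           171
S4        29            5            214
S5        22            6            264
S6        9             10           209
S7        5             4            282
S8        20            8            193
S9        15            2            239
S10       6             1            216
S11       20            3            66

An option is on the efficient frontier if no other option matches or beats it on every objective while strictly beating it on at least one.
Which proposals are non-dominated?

S1: dominated by S10 (time 6≤10, risk 1≤9, cost 216≤280).
S2: not dominated (best cost).
S3: not dominated.
S4: dominated by S2 (time 19≤29, risk 2≤5, cost 65≤214).
S5: dominated by S2 (time 19≤22, risk 2≤6, cost 65≤264).
S6: dominated by S3 (time 7≤9, risk 10≤10, cost 171≤209).
S7: not dominated (best time).
S8: dominated by S2 (time 19≤20, risk 2≤8, cost 65≤193).
S9: dominated by S10 (time 6≤15, risk 1≤2, cost 216≤239).
S10: not dominated (best risk).
S11: dominated by S2 (time 19≤20, risk 2≤3, cost 65≤66).

S2, S3, S7, S10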